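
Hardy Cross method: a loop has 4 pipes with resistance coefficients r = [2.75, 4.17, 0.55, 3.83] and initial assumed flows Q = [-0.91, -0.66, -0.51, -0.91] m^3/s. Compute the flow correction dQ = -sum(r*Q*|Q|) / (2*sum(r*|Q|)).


Numerator terms (r*Q*|Q|): 2.75*-0.91*|-0.91| = -2.2773; 4.17*-0.66*|-0.66| = -1.8165; 0.55*-0.51*|-0.51| = -0.1431; 3.83*-0.91*|-0.91| = -3.1716.
Sum of numerator = -7.4084.
Denominator terms (r*|Q|): 2.75*|-0.91| = 2.5025; 4.17*|-0.66| = 2.7522; 0.55*|-0.51| = 0.2805; 3.83*|-0.91| = 3.4853.
2 * sum of denominator = 2 * 9.0205 = 18.041.
dQ = --7.4084 / 18.041 = 0.4106 m^3/s.

0.4106


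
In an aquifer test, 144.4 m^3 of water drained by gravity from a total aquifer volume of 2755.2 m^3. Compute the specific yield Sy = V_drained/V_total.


Specific yield Sy = Volume drained / Total volume.
Sy = 144.4 / 2755.2
   = 0.0524.

0.0524


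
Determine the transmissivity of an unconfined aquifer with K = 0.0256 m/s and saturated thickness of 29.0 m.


Transmissivity is defined as T = K * h.
T = 0.0256 * 29.0
  = 0.7424 m^2/s.

0.7424


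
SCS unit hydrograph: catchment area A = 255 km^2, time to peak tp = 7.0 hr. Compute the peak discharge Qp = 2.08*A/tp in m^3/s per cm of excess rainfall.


SCS formula: Qp = 2.08 * A / tp.
Qp = 2.08 * 255 / 7.0
   = 530.4 / 7.0
   = 75.77 m^3/s per cm.

75.77


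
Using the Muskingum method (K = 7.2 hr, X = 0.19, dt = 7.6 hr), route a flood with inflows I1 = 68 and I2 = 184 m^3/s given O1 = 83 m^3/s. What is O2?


Muskingum coefficients:
denom = 2*K*(1-X) + dt = 2*7.2*(1-0.19) + 7.6 = 19.264.
C0 = (dt - 2*K*X)/denom = (7.6 - 2*7.2*0.19)/19.264 = 0.2525.
C1 = (dt + 2*K*X)/denom = (7.6 + 2*7.2*0.19)/19.264 = 0.5365.
C2 = (2*K*(1-X) - dt)/denom = 0.211.
O2 = C0*I2 + C1*I1 + C2*O1
   = 0.2525*184 + 0.5365*68 + 0.211*83
   = 100.45 m^3/s.

100.45


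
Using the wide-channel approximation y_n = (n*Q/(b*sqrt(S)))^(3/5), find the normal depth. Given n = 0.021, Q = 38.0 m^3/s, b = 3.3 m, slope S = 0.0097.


We use the wide-channel approximation y_n = (n*Q/(b*sqrt(S)))^(3/5).
sqrt(S) = sqrt(0.0097) = 0.098489.
Numerator: n*Q = 0.021 * 38.0 = 0.798.
Denominator: b*sqrt(S) = 3.3 * 0.098489 = 0.325014.
arg = 2.4553.
y_n = 2.4553^(3/5) = 1.7142 m.

1.7142


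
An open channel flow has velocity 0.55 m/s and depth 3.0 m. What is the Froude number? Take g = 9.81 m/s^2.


The Froude number is defined as Fr = V / sqrt(g*y).
g*y = 9.81 * 3.0 = 29.43.
sqrt(g*y) = sqrt(29.43) = 5.4249.
Fr = 0.55 / 5.4249 = 0.1014.

0.1014


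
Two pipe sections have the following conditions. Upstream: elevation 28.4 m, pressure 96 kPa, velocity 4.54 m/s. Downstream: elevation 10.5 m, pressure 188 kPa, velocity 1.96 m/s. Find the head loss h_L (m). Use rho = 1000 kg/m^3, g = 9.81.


Total head at each section: H = z + p/(rho*g) + V^2/(2g).
H1 = 28.4 + 96*1000/(1000*9.81) + 4.54^2/(2*9.81)
   = 28.4 + 9.786 + 1.0505
   = 39.236 m.
H2 = 10.5 + 188*1000/(1000*9.81) + 1.96^2/(2*9.81)
   = 10.5 + 19.164 + 0.1958
   = 29.86 m.
h_L = H1 - H2 = 39.236 - 29.86 = 9.377 m.

9.377


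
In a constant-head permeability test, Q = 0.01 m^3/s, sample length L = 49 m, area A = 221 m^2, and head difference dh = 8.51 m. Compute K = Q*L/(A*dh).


From K = Q*L / (A*dh):
Numerator: Q*L = 0.01 * 49 = 0.49.
Denominator: A*dh = 221 * 8.51 = 1880.71.
K = 0.49 / 1880.71 = 0.000261 m/s.

0.000261


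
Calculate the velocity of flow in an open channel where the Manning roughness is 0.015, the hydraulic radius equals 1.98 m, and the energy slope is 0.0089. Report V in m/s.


Manning's equation gives V = (1/n) * R^(2/3) * S^(1/2).
First, compute R^(2/3) = 1.98^(2/3) = 1.5768.
Next, S^(1/2) = 0.0089^(1/2) = 0.09434.
Then 1/n = 1/0.015 = 66.67.
V = 66.67 * 1.5768 * 0.09434 = 9.917 m/s.

9.917


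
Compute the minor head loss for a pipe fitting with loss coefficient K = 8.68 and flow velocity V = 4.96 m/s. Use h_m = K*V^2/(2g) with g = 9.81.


Minor loss formula: h_m = K * V^2/(2g).
V^2 = 4.96^2 = 24.6016.
V^2/(2g) = 24.6016 / 19.62 = 1.2539 m.
h_m = 8.68 * 1.2539 = 10.8839 m.

10.8839


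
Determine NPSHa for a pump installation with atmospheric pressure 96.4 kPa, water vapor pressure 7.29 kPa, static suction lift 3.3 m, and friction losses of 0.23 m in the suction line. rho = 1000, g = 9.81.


NPSHa = p_atm/(rho*g) - z_s - hf_s - p_vap/(rho*g).
p_atm/(rho*g) = 96.4*1000 / (1000*9.81) = 9.827 m.
p_vap/(rho*g) = 7.29*1000 / (1000*9.81) = 0.743 m.
NPSHa = 9.827 - 3.3 - 0.23 - 0.743
      = 5.55 m.

5.55


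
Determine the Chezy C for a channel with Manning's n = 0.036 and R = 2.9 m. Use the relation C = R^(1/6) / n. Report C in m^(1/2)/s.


The Chezy coefficient relates to Manning's n through C = R^(1/6) / n.
R^(1/6) = 2.9^(1/6) = 1.19417.
C = 1.19417 / 0.036 = 33.17 m^(1/2)/s.

33.17


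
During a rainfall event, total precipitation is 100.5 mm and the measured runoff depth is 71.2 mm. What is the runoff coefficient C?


The runoff coefficient C = runoff depth / rainfall depth.
C = 71.2 / 100.5
  = 0.7085.

0.7085


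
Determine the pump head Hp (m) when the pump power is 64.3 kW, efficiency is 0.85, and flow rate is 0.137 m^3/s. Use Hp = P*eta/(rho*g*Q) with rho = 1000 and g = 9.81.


Pump head formula: Hp = P * eta / (rho * g * Q).
Numerator: P * eta = 64.3 * 1000 * 0.85 = 54655.0 W.
Denominator: rho * g * Q = 1000 * 9.81 * 0.137 = 1343.97.
Hp = 54655.0 / 1343.97 = 40.67 m.

40.67


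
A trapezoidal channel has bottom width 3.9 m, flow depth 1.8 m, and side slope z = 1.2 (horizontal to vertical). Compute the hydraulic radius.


For a trapezoidal section with side slope z:
A = (b + z*y)*y = (3.9 + 1.2*1.8)*1.8 = 10.908 m^2.
P = b + 2*y*sqrt(1 + z^2) = 3.9 + 2*1.8*sqrt(1 + 1.2^2) = 9.523 m.
R = A/P = 10.908 / 9.523 = 1.1454 m.

1.1454


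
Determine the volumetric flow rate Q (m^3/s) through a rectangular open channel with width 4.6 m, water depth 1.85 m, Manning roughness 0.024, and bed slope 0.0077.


For a rectangular channel, the cross-sectional area A = b * y = 4.6 * 1.85 = 8.51 m^2.
The wetted perimeter P = b + 2y = 4.6 + 2*1.85 = 8.3 m.
Hydraulic radius R = A/P = 8.51/8.3 = 1.0253 m.
Velocity V = (1/n)*R^(2/3)*S^(1/2) = (1/0.024)*1.0253^(2/3)*0.0077^(1/2) = 3.7176 m/s.
Discharge Q = A * V = 8.51 * 3.7176 = 31.637 m^3/s.

31.637


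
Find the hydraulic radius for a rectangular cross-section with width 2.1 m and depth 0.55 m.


For a rectangular section:
Flow area A = b * y = 2.1 * 0.55 = 1.16 m^2.
Wetted perimeter P = b + 2y = 2.1 + 2*0.55 = 3.2 m.
Hydraulic radius R = A/P = 1.16 / 3.2 = 0.3609 m.

0.3609


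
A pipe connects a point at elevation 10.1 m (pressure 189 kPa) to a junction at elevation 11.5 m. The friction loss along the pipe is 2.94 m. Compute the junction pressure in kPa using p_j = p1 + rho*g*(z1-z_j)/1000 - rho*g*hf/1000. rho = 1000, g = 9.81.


Junction pressure: p_j = p1 + rho*g*(z1 - z_j)/1000 - rho*g*hf/1000.
Elevation term = 1000*9.81*(10.1 - 11.5)/1000 = -13.734 kPa.
Friction term = 1000*9.81*2.94/1000 = 28.841 kPa.
p_j = 189 + -13.734 - 28.841 = 146.42 kPa.

146.42


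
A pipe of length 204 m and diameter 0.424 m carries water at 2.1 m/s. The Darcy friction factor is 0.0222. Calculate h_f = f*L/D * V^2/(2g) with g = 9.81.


Darcy-Weisbach equation: h_f = f * (L/D) * V^2/(2g).
f * L/D = 0.0222 * 204/0.424 = 10.6811.
V^2/(2g) = 2.1^2 / (2*9.81) = 4.41 / 19.62 = 0.2248 m.
h_f = 10.6811 * 0.2248 = 2.401 m.

2.401


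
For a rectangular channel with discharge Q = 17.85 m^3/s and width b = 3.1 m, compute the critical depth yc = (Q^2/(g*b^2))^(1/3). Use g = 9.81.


Using yc = (Q^2 / (g * b^2))^(1/3):
Q^2 = 17.85^2 = 318.62.
g * b^2 = 9.81 * 3.1^2 = 9.81 * 9.61 = 94.27.
Q^2 / (g*b^2) = 318.62 / 94.27 = 3.3799.
yc = 3.3799^(1/3) = 1.5007 m.

1.5007


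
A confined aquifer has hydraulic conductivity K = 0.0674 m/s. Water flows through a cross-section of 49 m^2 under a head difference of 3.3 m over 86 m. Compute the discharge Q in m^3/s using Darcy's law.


Darcy's law: Q = K * A * i, where i = dh/L.
Hydraulic gradient i = 3.3 / 86 = 0.038372.
Q = 0.0674 * 49 * 0.038372
  = 0.1267 m^3/s.

0.1267


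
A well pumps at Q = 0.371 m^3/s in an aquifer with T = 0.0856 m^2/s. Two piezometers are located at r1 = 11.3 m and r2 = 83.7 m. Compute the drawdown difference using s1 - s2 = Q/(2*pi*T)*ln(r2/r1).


Thiem equation: s1 - s2 = Q/(2*pi*T) * ln(r2/r1).
ln(r2/r1) = ln(83.7/11.3) = 2.0024.
Q/(2*pi*T) = 0.371 / (2*pi*0.0856) = 0.371 / 0.5378 = 0.6898.
s1 - s2 = 0.6898 * 2.0024 = 1.3813 m.

1.3813


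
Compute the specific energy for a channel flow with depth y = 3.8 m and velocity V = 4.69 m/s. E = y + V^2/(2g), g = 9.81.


Specific energy E = y + V^2/(2g).
Velocity head = V^2/(2g) = 4.69^2 / (2*9.81) = 21.9961 / 19.62 = 1.1211 m.
E = 3.8 + 1.1211 = 4.9211 m.

4.9211


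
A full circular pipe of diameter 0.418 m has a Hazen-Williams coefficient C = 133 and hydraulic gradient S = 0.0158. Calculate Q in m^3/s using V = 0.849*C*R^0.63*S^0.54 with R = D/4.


For a full circular pipe, R = D/4 = 0.418/4 = 0.1045 m.
V = 0.849 * 133 * 0.1045^0.63 * 0.0158^0.54
  = 0.849 * 133 * 0.241015 * 0.106482
  = 2.8979 m/s.
Pipe area A = pi*D^2/4 = pi*0.418^2/4 = 0.1372 m^2.
Q = A * V = 0.1372 * 2.8979 = 0.3977 m^3/s.

0.3977


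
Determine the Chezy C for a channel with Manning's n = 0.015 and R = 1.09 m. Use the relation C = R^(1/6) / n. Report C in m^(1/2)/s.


The Chezy coefficient relates to Manning's n through C = R^(1/6) / n.
R^(1/6) = 1.09^(1/6) = 1.014467.
C = 1.014467 / 0.015 = 67.63 m^(1/2)/s.

67.63


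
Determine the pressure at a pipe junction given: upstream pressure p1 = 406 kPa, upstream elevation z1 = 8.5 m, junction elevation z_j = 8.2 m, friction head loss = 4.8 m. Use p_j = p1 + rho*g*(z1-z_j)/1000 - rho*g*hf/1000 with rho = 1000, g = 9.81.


Junction pressure: p_j = p1 + rho*g*(z1 - z_j)/1000 - rho*g*hf/1000.
Elevation term = 1000*9.81*(8.5 - 8.2)/1000 = 2.943 kPa.
Friction term = 1000*9.81*4.8/1000 = 47.088 kPa.
p_j = 406 + 2.943 - 47.088 = 361.85 kPa.

361.85


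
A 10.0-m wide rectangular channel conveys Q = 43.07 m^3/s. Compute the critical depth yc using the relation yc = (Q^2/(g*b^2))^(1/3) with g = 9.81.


Using yc = (Q^2 / (g * b^2))^(1/3):
Q^2 = 43.07^2 = 1855.02.
g * b^2 = 9.81 * 10.0^2 = 9.81 * 100.0 = 981.0.
Q^2 / (g*b^2) = 1855.02 / 981.0 = 1.8909.
yc = 1.8909^(1/3) = 1.2366 m.

1.2366


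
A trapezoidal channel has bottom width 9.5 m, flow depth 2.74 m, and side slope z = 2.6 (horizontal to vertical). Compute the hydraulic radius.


For a trapezoidal section with side slope z:
A = (b + z*y)*y = (9.5 + 2.6*2.74)*2.74 = 45.55 m^2.
P = b + 2*y*sqrt(1 + z^2) = 9.5 + 2*2.74*sqrt(1 + 2.6^2) = 24.766 m.
R = A/P = 45.55 / 24.766 = 1.8392 m.

1.8392


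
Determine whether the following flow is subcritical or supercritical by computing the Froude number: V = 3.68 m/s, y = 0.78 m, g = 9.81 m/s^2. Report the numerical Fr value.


The Froude number is defined as Fr = V / sqrt(g*y).
g*y = 9.81 * 0.78 = 7.6518.
sqrt(g*y) = sqrt(7.6518) = 2.7662.
Fr = 3.68 / 2.7662 = 1.3304.
Since Fr > 1, the flow is supercritical.

1.3304


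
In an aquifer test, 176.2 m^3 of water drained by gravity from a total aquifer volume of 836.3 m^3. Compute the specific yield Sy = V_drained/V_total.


Specific yield Sy = Volume drained / Total volume.
Sy = 176.2 / 836.3
   = 0.2107.

0.2107


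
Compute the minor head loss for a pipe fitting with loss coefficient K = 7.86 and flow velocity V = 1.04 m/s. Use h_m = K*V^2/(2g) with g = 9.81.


Minor loss formula: h_m = K * V^2/(2g).
V^2 = 1.04^2 = 1.0816.
V^2/(2g) = 1.0816 / 19.62 = 0.0551 m.
h_m = 7.86 * 0.0551 = 0.4333 m.

0.4333


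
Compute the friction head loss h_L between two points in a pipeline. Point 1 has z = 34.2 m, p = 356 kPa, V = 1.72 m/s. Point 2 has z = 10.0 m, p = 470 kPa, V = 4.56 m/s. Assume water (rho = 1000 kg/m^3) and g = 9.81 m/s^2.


Total head at each section: H = z + p/(rho*g) + V^2/(2g).
H1 = 34.2 + 356*1000/(1000*9.81) + 1.72^2/(2*9.81)
   = 34.2 + 36.29 + 0.1508
   = 70.64 m.
H2 = 10.0 + 470*1000/(1000*9.81) + 4.56^2/(2*9.81)
   = 10.0 + 47.91 + 1.0598
   = 58.97 m.
h_L = H1 - H2 = 70.64 - 58.97 = 11.67 m.

11.67


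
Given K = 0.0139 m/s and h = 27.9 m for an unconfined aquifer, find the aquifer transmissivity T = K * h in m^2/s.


Transmissivity is defined as T = K * h.
T = 0.0139 * 27.9
  = 0.3878 m^2/s.

0.3878


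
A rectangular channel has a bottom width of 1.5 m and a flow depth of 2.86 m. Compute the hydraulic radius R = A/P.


For a rectangular section:
Flow area A = b * y = 1.5 * 2.86 = 4.29 m^2.
Wetted perimeter P = b + 2y = 1.5 + 2*2.86 = 7.22 m.
Hydraulic radius R = A/P = 4.29 / 7.22 = 0.5942 m.

0.5942


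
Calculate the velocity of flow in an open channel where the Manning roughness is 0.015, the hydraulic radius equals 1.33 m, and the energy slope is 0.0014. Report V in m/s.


Manning's equation gives V = (1/n) * R^(2/3) * S^(1/2).
First, compute R^(2/3) = 1.33^(2/3) = 1.2094.
Next, S^(1/2) = 0.0014^(1/2) = 0.037417.
Then 1/n = 1/0.015 = 66.67.
V = 66.67 * 1.2094 * 0.037417 = 3.0168 m/s.

3.0168


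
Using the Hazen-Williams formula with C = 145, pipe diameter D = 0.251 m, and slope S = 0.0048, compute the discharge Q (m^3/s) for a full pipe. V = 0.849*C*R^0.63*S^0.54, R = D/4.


For a full circular pipe, R = D/4 = 0.251/4 = 0.0628 m.
V = 0.849 * 145 * 0.0628^0.63 * 0.0048^0.54
  = 0.849 * 145 * 0.174782 * 0.055959
  = 1.204 m/s.
Pipe area A = pi*D^2/4 = pi*0.251^2/4 = 0.0495 m^2.
Q = A * V = 0.0495 * 1.204 = 0.0596 m^3/s.

0.0596


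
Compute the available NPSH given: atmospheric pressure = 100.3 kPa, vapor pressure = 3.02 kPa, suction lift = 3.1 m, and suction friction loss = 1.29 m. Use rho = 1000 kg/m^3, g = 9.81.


NPSHa = p_atm/(rho*g) - z_s - hf_s - p_vap/(rho*g).
p_atm/(rho*g) = 100.3*1000 / (1000*9.81) = 10.224 m.
p_vap/(rho*g) = 3.02*1000 / (1000*9.81) = 0.308 m.
NPSHa = 10.224 - 3.1 - 1.29 - 0.308
      = 5.53 m.

5.53


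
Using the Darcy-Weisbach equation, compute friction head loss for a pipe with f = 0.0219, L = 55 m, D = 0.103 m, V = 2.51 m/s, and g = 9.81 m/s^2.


Darcy-Weisbach equation: h_f = f * (L/D) * V^2/(2g).
f * L/D = 0.0219 * 55/0.103 = 11.6942.
V^2/(2g) = 2.51^2 / (2*9.81) = 6.3001 / 19.62 = 0.3211 m.
h_f = 11.6942 * 0.3211 = 3.755 m.

3.755


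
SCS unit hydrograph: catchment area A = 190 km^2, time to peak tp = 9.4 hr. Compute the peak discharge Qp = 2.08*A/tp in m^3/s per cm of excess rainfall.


SCS formula: Qp = 2.08 * A / tp.
Qp = 2.08 * 190 / 9.4
   = 395.2 / 9.4
   = 42.04 m^3/s per cm.

42.04


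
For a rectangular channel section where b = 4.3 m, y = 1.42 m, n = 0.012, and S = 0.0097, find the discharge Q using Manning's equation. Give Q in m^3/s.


For a rectangular channel, the cross-sectional area A = b * y = 4.3 * 1.42 = 6.11 m^2.
The wetted perimeter P = b + 2y = 4.3 + 2*1.42 = 7.14 m.
Hydraulic radius R = A/P = 6.11/7.14 = 0.8552 m.
Velocity V = (1/n)*R^(2/3)*S^(1/2) = (1/0.012)*0.8552^(2/3)*0.0097^(1/2) = 7.3945 m/s.
Discharge Q = A * V = 6.11 * 7.3945 = 45.151 m^3/s.

45.151


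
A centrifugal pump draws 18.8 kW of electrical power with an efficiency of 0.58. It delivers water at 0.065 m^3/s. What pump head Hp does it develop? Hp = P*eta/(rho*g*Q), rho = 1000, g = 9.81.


Pump head formula: Hp = P * eta / (rho * g * Q).
Numerator: P * eta = 18.8 * 1000 * 0.58 = 10904.0 W.
Denominator: rho * g * Q = 1000 * 9.81 * 0.065 = 637.65.
Hp = 10904.0 / 637.65 = 17.1 m.

17.1


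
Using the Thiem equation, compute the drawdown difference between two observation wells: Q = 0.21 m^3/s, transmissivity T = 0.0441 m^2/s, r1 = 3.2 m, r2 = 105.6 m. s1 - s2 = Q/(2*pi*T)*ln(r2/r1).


Thiem equation: s1 - s2 = Q/(2*pi*T) * ln(r2/r1).
ln(r2/r1) = ln(105.6/3.2) = 3.4965.
Q/(2*pi*T) = 0.21 / (2*pi*0.0441) = 0.21 / 0.2771 = 0.7579.
s1 - s2 = 0.7579 * 3.4965 = 2.6499 m.

2.6499


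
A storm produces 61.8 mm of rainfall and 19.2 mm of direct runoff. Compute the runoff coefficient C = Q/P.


The runoff coefficient C = runoff depth / rainfall depth.
C = 19.2 / 61.8
  = 0.3107.

0.3107


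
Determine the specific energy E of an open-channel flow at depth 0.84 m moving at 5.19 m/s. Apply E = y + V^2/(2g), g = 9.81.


Specific energy E = y + V^2/(2g).
Velocity head = V^2/(2g) = 5.19^2 / (2*9.81) = 26.9361 / 19.62 = 1.3729 m.
E = 0.84 + 1.3729 = 2.2129 m.

2.2129


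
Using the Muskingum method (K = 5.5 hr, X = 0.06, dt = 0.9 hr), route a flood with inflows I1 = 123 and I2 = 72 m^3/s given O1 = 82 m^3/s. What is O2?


Muskingum coefficients:
denom = 2*K*(1-X) + dt = 2*5.5*(1-0.06) + 0.9 = 11.24.
C0 = (dt - 2*K*X)/denom = (0.9 - 2*5.5*0.06)/11.24 = 0.0214.
C1 = (dt + 2*K*X)/denom = (0.9 + 2*5.5*0.06)/11.24 = 0.1388.
C2 = (2*K*(1-X) - dt)/denom = 0.8399.
O2 = C0*I2 + C1*I1 + C2*O1
   = 0.0214*72 + 0.1388*123 + 0.8399*82
   = 87.48 m^3/s.

87.48


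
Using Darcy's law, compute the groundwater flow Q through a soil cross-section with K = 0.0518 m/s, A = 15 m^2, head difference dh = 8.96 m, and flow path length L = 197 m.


Darcy's law: Q = K * A * i, where i = dh/L.
Hydraulic gradient i = 8.96 / 197 = 0.045482.
Q = 0.0518 * 15 * 0.045482
  = 0.0353 m^3/s.

0.0353


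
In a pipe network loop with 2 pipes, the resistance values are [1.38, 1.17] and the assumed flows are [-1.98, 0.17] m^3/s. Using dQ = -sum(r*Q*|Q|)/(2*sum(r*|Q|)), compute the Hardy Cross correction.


Numerator terms (r*Q*|Q|): 1.38*-1.98*|-1.98| = -5.4102; 1.17*0.17*|0.17| = 0.0338.
Sum of numerator = -5.3763.
Denominator terms (r*|Q|): 1.38*|-1.98| = 2.7324; 1.17*|0.17| = 0.1989.
2 * sum of denominator = 2 * 2.9313 = 5.8626.
dQ = --5.3763 / 5.8626 = 0.9171 m^3/s.

0.9171


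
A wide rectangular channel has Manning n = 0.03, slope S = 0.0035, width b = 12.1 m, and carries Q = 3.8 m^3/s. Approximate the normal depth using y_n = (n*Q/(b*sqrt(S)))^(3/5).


We use the wide-channel approximation y_n = (n*Q/(b*sqrt(S)))^(3/5).
sqrt(S) = sqrt(0.0035) = 0.059161.
Numerator: n*Q = 0.03 * 3.8 = 0.114.
Denominator: b*sqrt(S) = 12.1 * 0.059161 = 0.715848.
arg = 0.1593.
y_n = 0.1593^(3/5) = 0.3321 m.

0.3321


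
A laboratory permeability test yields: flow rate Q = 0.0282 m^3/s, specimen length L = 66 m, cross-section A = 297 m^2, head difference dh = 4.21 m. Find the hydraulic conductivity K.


From K = Q*L / (A*dh):
Numerator: Q*L = 0.0282 * 66 = 1.8612.
Denominator: A*dh = 297 * 4.21 = 1250.37.
K = 1.8612 / 1250.37 = 0.001489 m/s.

0.001489


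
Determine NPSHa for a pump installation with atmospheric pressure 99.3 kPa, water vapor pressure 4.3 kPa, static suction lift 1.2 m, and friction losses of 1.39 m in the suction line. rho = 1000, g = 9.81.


NPSHa = p_atm/(rho*g) - z_s - hf_s - p_vap/(rho*g).
p_atm/(rho*g) = 99.3*1000 / (1000*9.81) = 10.122 m.
p_vap/(rho*g) = 4.3*1000 / (1000*9.81) = 0.438 m.
NPSHa = 10.122 - 1.2 - 1.39 - 0.438
      = 7.09 m.

7.09


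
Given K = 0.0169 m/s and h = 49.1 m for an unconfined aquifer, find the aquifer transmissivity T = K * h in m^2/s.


Transmissivity is defined as T = K * h.
T = 0.0169 * 49.1
  = 0.8298 m^2/s.

0.8298


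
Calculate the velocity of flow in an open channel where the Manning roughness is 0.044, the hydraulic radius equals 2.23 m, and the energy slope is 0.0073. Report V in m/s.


Manning's equation gives V = (1/n) * R^(2/3) * S^(1/2).
First, compute R^(2/3) = 2.23^(2/3) = 1.7069.
Next, S^(1/2) = 0.0073^(1/2) = 0.08544.
Then 1/n = 1/0.044 = 22.73.
V = 22.73 * 1.7069 * 0.08544 = 3.3145 m/s.

3.3145


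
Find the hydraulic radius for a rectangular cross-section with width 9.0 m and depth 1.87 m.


For a rectangular section:
Flow area A = b * y = 9.0 * 1.87 = 16.83 m^2.
Wetted perimeter P = b + 2y = 9.0 + 2*1.87 = 12.74 m.
Hydraulic radius R = A/P = 16.83 / 12.74 = 1.321 m.

1.321


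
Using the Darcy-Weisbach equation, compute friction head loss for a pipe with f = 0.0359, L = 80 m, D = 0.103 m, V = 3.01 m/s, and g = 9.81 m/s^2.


Darcy-Weisbach equation: h_f = f * (L/D) * V^2/(2g).
f * L/D = 0.0359 * 80/0.103 = 27.8835.
V^2/(2g) = 3.01^2 / (2*9.81) = 9.0601 / 19.62 = 0.4618 m.
h_f = 27.8835 * 0.4618 = 12.876 m.

12.876


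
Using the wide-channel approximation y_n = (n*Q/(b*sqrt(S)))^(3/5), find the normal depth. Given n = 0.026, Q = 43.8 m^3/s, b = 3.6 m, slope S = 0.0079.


We use the wide-channel approximation y_n = (n*Q/(b*sqrt(S)))^(3/5).
sqrt(S) = sqrt(0.0079) = 0.088882.
Numerator: n*Q = 0.026 * 43.8 = 1.1388.
Denominator: b*sqrt(S) = 3.6 * 0.088882 = 0.319975.
arg = 3.559.
y_n = 3.559^(3/5) = 2.1419 m.

2.1419


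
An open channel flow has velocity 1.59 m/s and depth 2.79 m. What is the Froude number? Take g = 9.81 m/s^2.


The Froude number is defined as Fr = V / sqrt(g*y).
g*y = 9.81 * 2.79 = 27.3699.
sqrt(g*y) = sqrt(27.3699) = 5.2316.
Fr = 1.59 / 5.2316 = 0.3039.

0.3039


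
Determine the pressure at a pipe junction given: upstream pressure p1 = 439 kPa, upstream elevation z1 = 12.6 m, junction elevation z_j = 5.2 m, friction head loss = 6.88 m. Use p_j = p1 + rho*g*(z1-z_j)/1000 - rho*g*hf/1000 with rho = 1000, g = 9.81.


Junction pressure: p_j = p1 + rho*g*(z1 - z_j)/1000 - rho*g*hf/1000.
Elevation term = 1000*9.81*(12.6 - 5.2)/1000 = 72.594 kPa.
Friction term = 1000*9.81*6.88/1000 = 67.493 kPa.
p_j = 439 + 72.594 - 67.493 = 444.1 kPa.

444.1


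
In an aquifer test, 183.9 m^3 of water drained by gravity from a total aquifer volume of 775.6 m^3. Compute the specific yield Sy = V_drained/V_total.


Specific yield Sy = Volume drained / Total volume.
Sy = 183.9 / 775.6
   = 0.2371.

0.2371


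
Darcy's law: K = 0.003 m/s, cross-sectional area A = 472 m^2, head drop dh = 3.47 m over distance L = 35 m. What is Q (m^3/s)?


Darcy's law: Q = K * A * i, where i = dh/L.
Hydraulic gradient i = 3.47 / 35 = 0.099143.
Q = 0.003 * 472 * 0.099143
  = 0.1404 m^3/s.

0.1404


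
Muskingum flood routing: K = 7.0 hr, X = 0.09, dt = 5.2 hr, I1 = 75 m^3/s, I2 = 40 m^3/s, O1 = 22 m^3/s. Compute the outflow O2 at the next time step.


Muskingum coefficients:
denom = 2*K*(1-X) + dt = 2*7.0*(1-0.09) + 5.2 = 17.94.
C0 = (dt - 2*K*X)/denom = (5.2 - 2*7.0*0.09)/17.94 = 0.2196.
C1 = (dt + 2*K*X)/denom = (5.2 + 2*7.0*0.09)/17.94 = 0.3601.
C2 = (2*K*(1-X) - dt)/denom = 0.4203.
O2 = C0*I2 + C1*I1 + C2*O1
   = 0.2196*40 + 0.3601*75 + 0.4203*22
   = 45.04 m^3/s.

45.04


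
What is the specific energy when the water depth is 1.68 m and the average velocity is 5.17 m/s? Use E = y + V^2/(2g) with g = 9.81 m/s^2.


Specific energy E = y + V^2/(2g).
Velocity head = V^2/(2g) = 5.17^2 / (2*9.81) = 26.7289 / 19.62 = 1.3623 m.
E = 1.68 + 1.3623 = 3.0423 m.

3.0423


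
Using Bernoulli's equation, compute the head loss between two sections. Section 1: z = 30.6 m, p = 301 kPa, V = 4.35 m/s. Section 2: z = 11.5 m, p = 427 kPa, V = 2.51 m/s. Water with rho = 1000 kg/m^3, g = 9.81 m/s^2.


Total head at each section: H = z + p/(rho*g) + V^2/(2g).
H1 = 30.6 + 301*1000/(1000*9.81) + 4.35^2/(2*9.81)
   = 30.6 + 30.683 + 0.9644
   = 62.247 m.
H2 = 11.5 + 427*1000/(1000*9.81) + 2.51^2/(2*9.81)
   = 11.5 + 43.527 + 0.3211
   = 55.348 m.
h_L = H1 - H2 = 62.247 - 55.348 = 6.899 m.

6.899


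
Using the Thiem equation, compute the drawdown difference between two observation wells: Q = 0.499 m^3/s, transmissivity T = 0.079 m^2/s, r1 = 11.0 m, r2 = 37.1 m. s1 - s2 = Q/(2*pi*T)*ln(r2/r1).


Thiem equation: s1 - s2 = Q/(2*pi*T) * ln(r2/r1).
ln(r2/r1) = ln(37.1/11.0) = 1.2157.
Q/(2*pi*T) = 0.499 / (2*pi*0.079) = 0.499 / 0.4964 = 1.0053.
s1 - s2 = 1.0053 * 1.2157 = 1.2222 m.

1.2222


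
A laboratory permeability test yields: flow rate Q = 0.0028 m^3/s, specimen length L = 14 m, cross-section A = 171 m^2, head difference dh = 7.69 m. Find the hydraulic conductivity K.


From K = Q*L / (A*dh):
Numerator: Q*L = 0.0028 * 14 = 0.0392.
Denominator: A*dh = 171 * 7.69 = 1314.99.
K = 0.0392 / 1314.99 = 3e-05 m/s.

3e-05


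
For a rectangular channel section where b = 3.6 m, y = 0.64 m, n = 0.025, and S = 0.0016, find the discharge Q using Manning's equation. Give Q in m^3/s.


For a rectangular channel, the cross-sectional area A = b * y = 3.6 * 0.64 = 2.3 m^2.
The wetted perimeter P = b + 2y = 3.6 + 2*0.64 = 4.88 m.
Hydraulic radius R = A/P = 2.3/4.88 = 0.4721 m.
Velocity V = (1/n)*R^(2/3)*S^(1/2) = (1/0.025)*0.4721^(2/3)*0.0016^(1/2) = 0.9701 m/s.
Discharge Q = A * V = 2.3 * 0.9701 = 2.235 m^3/s.

2.235


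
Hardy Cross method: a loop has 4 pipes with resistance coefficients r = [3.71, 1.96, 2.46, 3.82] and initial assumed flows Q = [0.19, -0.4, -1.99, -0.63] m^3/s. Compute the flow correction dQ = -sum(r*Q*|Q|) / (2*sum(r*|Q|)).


Numerator terms (r*Q*|Q|): 3.71*0.19*|0.19| = 0.1339; 1.96*-0.4*|-0.4| = -0.3136; 2.46*-1.99*|-1.99| = -9.7418; 3.82*-0.63*|-0.63| = -1.5162.
Sum of numerator = -11.4377.
Denominator terms (r*|Q|): 3.71*|0.19| = 0.7049; 1.96*|-0.4| = 0.784; 2.46*|-1.99| = 4.8954; 3.82*|-0.63| = 2.4066.
2 * sum of denominator = 2 * 8.7909 = 17.5818.
dQ = --11.4377 / 17.5818 = 0.6505 m^3/s.

0.6505


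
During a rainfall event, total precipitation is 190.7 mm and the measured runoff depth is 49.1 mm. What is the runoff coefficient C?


The runoff coefficient C = runoff depth / rainfall depth.
C = 49.1 / 190.7
  = 0.2575.

0.2575


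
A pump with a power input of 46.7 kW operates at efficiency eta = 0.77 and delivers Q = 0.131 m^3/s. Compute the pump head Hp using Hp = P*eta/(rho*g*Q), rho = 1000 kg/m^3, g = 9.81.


Pump head formula: Hp = P * eta / (rho * g * Q).
Numerator: P * eta = 46.7 * 1000 * 0.77 = 35959.0 W.
Denominator: rho * g * Q = 1000 * 9.81 * 0.131 = 1285.11.
Hp = 35959.0 / 1285.11 = 27.98 m.

27.98


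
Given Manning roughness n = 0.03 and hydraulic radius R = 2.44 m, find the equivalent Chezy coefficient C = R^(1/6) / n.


The Chezy coefficient relates to Manning's n through C = R^(1/6) / n.
R^(1/6) = 2.44^(1/6) = 1.160286.
C = 1.160286 / 0.03 = 38.68 m^(1/2)/s.

38.68


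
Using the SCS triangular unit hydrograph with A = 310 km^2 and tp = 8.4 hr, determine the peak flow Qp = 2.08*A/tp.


SCS formula: Qp = 2.08 * A / tp.
Qp = 2.08 * 310 / 8.4
   = 644.8 / 8.4
   = 76.76 m^3/s per cm.

76.76


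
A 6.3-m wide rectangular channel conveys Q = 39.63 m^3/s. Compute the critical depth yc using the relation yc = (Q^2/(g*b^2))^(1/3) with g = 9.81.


Using yc = (Q^2 / (g * b^2))^(1/3):
Q^2 = 39.63^2 = 1570.54.
g * b^2 = 9.81 * 6.3^2 = 9.81 * 39.69 = 389.36.
Q^2 / (g*b^2) = 1570.54 / 389.36 = 4.0336.
yc = 4.0336^(1/3) = 1.5918 m.

1.5918


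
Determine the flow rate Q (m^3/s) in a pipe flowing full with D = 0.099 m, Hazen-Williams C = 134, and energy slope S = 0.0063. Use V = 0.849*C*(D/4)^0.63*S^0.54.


For a full circular pipe, R = D/4 = 0.099/4 = 0.0248 m.
V = 0.849 * 134 * 0.0248^0.63 * 0.0063^0.54
  = 0.849 * 134 * 0.097264 * 0.06481
  = 0.7171 m/s.
Pipe area A = pi*D^2/4 = pi*0.099^2/4 = 0.0077 m^2.
Q = A * V = 0.0077 * 0.7171 = 0.0055 m^3/s.

0.0055


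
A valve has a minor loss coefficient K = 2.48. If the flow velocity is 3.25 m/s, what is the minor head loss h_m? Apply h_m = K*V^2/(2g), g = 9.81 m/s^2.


Minor loss formula: h_m = K * V^2/(2g).
V^2 = 3.25^2 = 10.5625.
V^2/(2g) = 10.5625 / 19.62 = 0.5384 m.
h_m = 2.48 * 0.5384 = 1.3351 m.

1.3351


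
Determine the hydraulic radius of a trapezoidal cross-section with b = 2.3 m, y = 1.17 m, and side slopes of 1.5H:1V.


For a trapezoidal section with side slope z:
A = (b + z*y)*y = (2.3 + 1.5*1.17)*1.17 = 4.744 m^2.
P = b + 2*y*sqrt(1 + z^2) = 2.3 + 2*1.17*sqrt(1 + 1.5^2) = 6.518 m.
R = A/P = 4.744 / 6.518 = 0.7278 m.

0.7278


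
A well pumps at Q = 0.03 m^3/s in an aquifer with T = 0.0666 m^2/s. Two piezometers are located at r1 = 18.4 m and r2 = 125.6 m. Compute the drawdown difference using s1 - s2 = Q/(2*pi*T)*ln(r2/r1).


Thiem equation: s1 - s2 = Q/(2*pi*T) * ln(r2/r1).
ln(r2/r1) = ln(125.6/18.4) = 1.9208.
Q/(2*pi*T) = 0.03 / (2*pi*0.0666) = 0.03 / 0.4185 = 0.0717.
s1 - s2 = 0.0717 * 1.9208 = 0.1377 m.

0.1377


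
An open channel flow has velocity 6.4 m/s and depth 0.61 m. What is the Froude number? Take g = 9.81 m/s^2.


The Froude number is defined as Fr = V / sqrt(g*y).
g*y = 9.81 * 0.61 = 5.9841.
sqrt(g*y) = sqrt(5.9841) = 2.4462.
Fr = 6.4 / 2.4462 = 2.6163.

2.6163


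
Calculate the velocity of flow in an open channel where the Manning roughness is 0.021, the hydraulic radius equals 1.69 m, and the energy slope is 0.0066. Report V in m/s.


Manning's equation gives V = (1/n) * R^(2/3) * S^(1/2).
First, compute R^(2/3) = 1.69^(2/3) = 1.4188.
Next, S^(1/2) = 0.0066^(1/2) = 0.08124.
Then 1/n = 1/0.021 = 47.62.
V = 47.62 * 1.4188 * 0.08124 = 5.4888 m/s.

5.4888


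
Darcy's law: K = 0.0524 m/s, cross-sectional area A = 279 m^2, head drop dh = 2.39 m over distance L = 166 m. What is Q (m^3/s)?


Darcy's law: Q = K * A * i, where i = dh/L.
Hydraulic gradient i = 2.39 / 166 = 0.014398.
Q = 0.0524 * 279 * 0.014398
  = 0.2105 m^3/s.

0.2105


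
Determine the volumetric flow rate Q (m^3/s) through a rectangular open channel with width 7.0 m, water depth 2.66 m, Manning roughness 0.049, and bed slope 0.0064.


For a rectangular channel, the cross-sectional area A = b * y = 7.0 * 2.66 = 18.62 m^2.
The wetted perimeter P = b + 2y = 7.0 + 2*2.66 = 12.32 m.
Hydraulic radius R = A/P = 18.62/12.32 = 1.5114 m.
Velocity V = (1/n)*R^(2/3)*S^(1/2) = (1/0.049)*1.5114^(2/3)*0.0064^(1/2) = 2.1502 m/s.
Discharge Q = A * V = 18.62 * 2.1502 = 40.036 m^3/s.

40.036


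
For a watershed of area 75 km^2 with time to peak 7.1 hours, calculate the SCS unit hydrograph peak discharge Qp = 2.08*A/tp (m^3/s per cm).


SCS formula: Qp = 2.08 * A / tp.
Qp = 2.08 * 75 / 7.1
   = 156.0 / 7.1
   = 21.97 m^3/s per cm.

21.97


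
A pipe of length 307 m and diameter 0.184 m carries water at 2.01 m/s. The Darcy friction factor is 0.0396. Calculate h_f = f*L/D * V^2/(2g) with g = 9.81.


Darcy-Weisbach equation: h_f = f * (L/D) * V^2/(2g).
f * L/D = 0.0396 * 307/0.184 = 66.0717.
V^2/(2g) = 2.01^2 / (2*9.81) = 4.0401 / 19.62 = 0.2059 m.
h_f = 66.0717 * 0.2059 = 13.605 m.

13.605


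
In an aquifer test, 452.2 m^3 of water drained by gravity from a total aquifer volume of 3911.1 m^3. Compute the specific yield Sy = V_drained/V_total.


Specific yield Sy = Volume drained / Total volume.
Sy = 452.2 / 3911.1
   = 0.1156.

0.1156


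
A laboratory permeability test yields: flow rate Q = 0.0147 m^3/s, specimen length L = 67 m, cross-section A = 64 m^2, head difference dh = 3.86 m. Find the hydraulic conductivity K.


From K = Q*L / (A*dh):
Numerator: Q*L = 0.0147 * 67 = 0.9849.
Denominator: A*dh = 64 * 3.86 = 247.04.
K = 0.9849 / 247.04 = 0.003987 m/s.

0.003987


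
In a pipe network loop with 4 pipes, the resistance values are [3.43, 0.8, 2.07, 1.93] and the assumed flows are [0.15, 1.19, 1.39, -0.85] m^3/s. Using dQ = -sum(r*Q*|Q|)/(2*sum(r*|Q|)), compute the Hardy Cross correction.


Numerator terms (r*Q*|Q|): 3.43*0.15*|0.15| = 0.0772; 0.8*1.19*|1.19| = 1.1329; 2.07*1.39*|1.39| = 3.9994; 1.93*-0.85*|-0.85| = -1.3944.
Sum of numerator = 3.8151.
Denominator terms (r*|Q|): 3.43*|0.15| = 0.5145; 0.8*|1.19| = 0.952; 2.07*|1.39| = 2.8773; 1.93*|-0.85| = 1.6405.
2 * sum of denominator = 2 * 5.9843 = 11.9686.
dQ = -3.8151 / 11.9686 = -0.3188 m^3/s.

-0.3188


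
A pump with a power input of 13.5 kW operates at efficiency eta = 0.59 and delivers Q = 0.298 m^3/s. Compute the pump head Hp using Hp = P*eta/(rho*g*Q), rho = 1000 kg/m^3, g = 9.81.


Pump head formula: Hp = P * eta / (rho * g * Q).
Numerator: P * eta = 13.5 * 1000 * 0.59 = 7965.0 W.
Denominator: rho * g * Q = 1000 * 9.81 * 0.298 = 2923.38.
Hp = 7965.0 / 2923.38 = 2.72 m.

2.72


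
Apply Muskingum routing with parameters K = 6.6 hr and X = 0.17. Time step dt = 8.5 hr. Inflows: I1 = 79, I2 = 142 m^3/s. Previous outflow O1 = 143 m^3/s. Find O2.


Muskingum coefficients:
denom = 2*K*(1-X) + dt = 2*6.6*(1-0.17) + 8.5 = 19.456.
C0 = (dt - 2*K*X)/denom = (8.5 - 2*6.6*0.17)/19.456 = 0.3215.
C1 = (dt + 2*K*X)/denom = (8.5 + 2*6.6*0.17)/19.456 = 0.5522.
C2 = (2*K*(1-X) - dt)/denom = 0.1262.
O2 = C0*I2 + C1*I1 + C2*O1
   = 0.3215*142 + 0.5522*79 + 0.1262*143
   = 107.34 m^3/s.

107.34


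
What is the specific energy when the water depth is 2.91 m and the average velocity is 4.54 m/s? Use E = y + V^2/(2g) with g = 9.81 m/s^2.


Specific energy E = y + V^2/(2g).
Velocity head = V^2/(2g) = 4.54^2 / (2*9.81) = 20.6116 / 19.62 = 1.0505 m.
E = 2.91 + 1.0505 = 3.9605 m.

3.9605


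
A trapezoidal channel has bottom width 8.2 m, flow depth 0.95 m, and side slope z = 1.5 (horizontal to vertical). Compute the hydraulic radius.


For a trapezoidal section with side slope z:
A = (b + z*y)*y = (8.2 + 1.5*0.95)*0.95 = 9.144 m^2.
P = b + 2*y*sqrt(1 + z^2) = 8.2 + 2*0.95*sqrt(1 + 1.5^2) = 11.625 m.
R = A/P = 9.144 / 11.625 = 0.7865 m.

0.7865


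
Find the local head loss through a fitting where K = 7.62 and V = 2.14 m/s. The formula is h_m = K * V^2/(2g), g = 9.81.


Minor loss formula: h_m = K * V^2/(2g).
V^2 = 2.14^2 = 4.5796.
V^2/(2g) = 4.5796 / 19.62 = 0.2334 m.
h_m = 7.62 * 0.2334 = 1.7786 m.

1.7786


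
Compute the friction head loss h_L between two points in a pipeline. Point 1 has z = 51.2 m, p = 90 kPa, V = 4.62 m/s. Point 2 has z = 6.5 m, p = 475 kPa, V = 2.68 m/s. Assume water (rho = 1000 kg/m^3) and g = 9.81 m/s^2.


Total head at each section: H = z + p/(rho*g) + V^2/(2g).
H1 = 51.2 + 90*1000/(1000*9.81) + 4.62^2/(2*9.81)
   = 51.2 + 9.174 + 1.0879
   = 61.462 m.
H2 = 6.5 + 475*1000/(1000*9.81) + 2.68^2/(2*9.81)
   = 6.5 + 48.42 + 0.3661
   = 55.286 m.
h_L = H1 - H2 = 61.462 - 55.286 = 6.176 m.

6.176


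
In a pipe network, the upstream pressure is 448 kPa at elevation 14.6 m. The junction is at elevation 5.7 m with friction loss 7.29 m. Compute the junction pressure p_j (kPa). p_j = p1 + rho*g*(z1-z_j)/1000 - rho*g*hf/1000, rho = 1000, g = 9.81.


Junction pressure: p_j = p1 + rho*g*(z1 - z_j)/1000 - rho*g*hf/1000.
Elevation term = 1000*9.81*(14.6 - 5.7)/1000 = 87.309 kPa.
Friction term = 1000*9.81*7.29/1000 = 71.515 kPa.
p_j = 448 + 87.309 - 71.515 = 463.79 kPa.

463.79


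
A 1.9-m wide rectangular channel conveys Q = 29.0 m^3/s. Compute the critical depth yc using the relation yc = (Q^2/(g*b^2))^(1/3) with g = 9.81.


Using yc = (Q^2 / (g * b^2))^(1/3):
Q^2 = 29.0^2 = 841.0.
g * b^2 = 9.81 * 1.9^2 = 9.81 * 3.61 = 35.41.
Q^2 / (g*b^2) = 841.0 / 35.41 = 23.7504.
yc = 23.7504^(1/3) = 2.8744 m.

2.8744


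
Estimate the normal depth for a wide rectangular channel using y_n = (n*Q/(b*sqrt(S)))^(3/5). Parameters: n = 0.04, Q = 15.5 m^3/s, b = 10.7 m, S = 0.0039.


We use the wide-channel approximation y_n = (n*Q/(b*sqrt(S)))^(3/5).
sqrt(S) = sqrt(0.0039) = 0.06245.
Numerator: n*Q = 0.04 * 15.5 = 0.62.
Denominator: b*sqrt(S) = 10.7 * 0.06245 = 0.668215.
arg = 0.9278.
y_n = 0.9278^(3/5) = 0.9561 m.

0.9561


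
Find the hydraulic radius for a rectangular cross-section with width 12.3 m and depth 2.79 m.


For a rectangular section:
Flow area A = b * y = 12.3 * 2.79 = 34.32 m^2.
Wetted perimeter P = b + 2y = 12.3 + 2*2.79 = 17.88 m.
Hydraulic radius R = A/P = 34.32 / 17.88 = 1.9193 m.

1.9193


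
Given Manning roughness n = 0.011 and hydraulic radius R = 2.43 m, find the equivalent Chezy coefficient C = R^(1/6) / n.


The Chezy coefficient relates to Manning's n through C = R^(1/6) / n.
R^(1/6) = 2.43^(1/6) = 1.159492.
C = 1.159492 / 0.011 = 105.41 m^(1/2)/s.

105.41


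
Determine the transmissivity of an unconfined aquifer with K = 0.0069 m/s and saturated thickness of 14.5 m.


Transmissivity is defined as T = K * h.
T = 0.0069 * 14.5
  = 0.1001 m^2/s.

0.1001


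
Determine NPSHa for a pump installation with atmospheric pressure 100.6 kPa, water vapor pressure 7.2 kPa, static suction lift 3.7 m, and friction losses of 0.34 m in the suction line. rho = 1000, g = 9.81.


NPSHa = p_atm/(rho*g) - z_s - hf_s - p_vap/(rho*g).
p_atm/(rho*g) = 100.6*1000 / (1000*9.81) = 10.255 m.
p_vap/(rho*g) = 7.2*1000 / (1000*9.81) = 0.734 m.
NPSHa = 10.255 - 3.7 - 0.34 - 0.734
      = 5.48 m.

5.48


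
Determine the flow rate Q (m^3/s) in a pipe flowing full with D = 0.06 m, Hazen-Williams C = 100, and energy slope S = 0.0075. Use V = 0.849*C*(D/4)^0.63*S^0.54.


For a full circular pipe, R = D/4 = 0.06/4 = 0.015 m.
V = 0.849 * 100 * 0.015^0.63 * 0.0075^0.54
  = 0.849 * 100 * 0.070948 * 0.071209
  = 0.4289 m/s.
Pipe area A = pi*D^2/4 = pi*0.06^2/4 = 0.0028 m^2.
Q = A * V = 0.0028 * 0.4289 = 0.0012 m^3/s.

0.0012


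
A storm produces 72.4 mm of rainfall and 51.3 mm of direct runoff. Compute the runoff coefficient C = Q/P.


The runoff coefficient C = runoff depth / rainfall depth.
C = 51.3 / 72.4
  = 0.7086.

0.7086


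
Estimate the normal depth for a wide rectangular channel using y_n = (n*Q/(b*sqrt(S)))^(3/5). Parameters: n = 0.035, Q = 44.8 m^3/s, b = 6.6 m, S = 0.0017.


We use the wide-channel approximation y_n = (n*Q/(b*sqrt(S)))^(3/5).
sqrt(S) = sqrt(0.0017) = 0.041231.
Numerator: n*Q = 0.035 * 44.8 = 1.568.
Denominator: b*sqrt(S) = 6.6 * 0.041231 = 0.272125.
arg = 5.7621.
y_n = 5.7621^(3/5) = 2.8599 m.

2.8599


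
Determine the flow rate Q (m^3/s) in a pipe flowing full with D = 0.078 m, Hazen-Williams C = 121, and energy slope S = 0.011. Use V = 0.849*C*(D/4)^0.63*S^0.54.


For a full circular pipe, R = D/4 = 0.078/4 = 0.0195 m.
V = 0.849 * 121 * 0.0195^0.63 * 0.011^0.54
  = 0.849 * 121 * 0.083699 * 0.087569
  = 0.753 m/s.
Pipe area A = pi*D^2/4 = pi*0.078^2/4 = 0.0048 m^2.
Q = A * V = 0.0048 * 0.753 = 0.0036 m^3/s.

0.0036


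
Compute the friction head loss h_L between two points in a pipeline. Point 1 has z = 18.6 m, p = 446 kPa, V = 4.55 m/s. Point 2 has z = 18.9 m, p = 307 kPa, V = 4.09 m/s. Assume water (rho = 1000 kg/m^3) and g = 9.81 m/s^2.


Total head at each section: H = z + p/(rho*g) + V^2/(2g).
H1 = 18.6 + 446*1000/(1000*9.81) + 4.55^2/(2*9.81)
   = 18.6 + 45.464 + 1.0552
   = 65.119 m.
H2 = 18.9 + 307*1000/(1000*9.81) + 4.09^2/(2*9.81)
   = 18.9 + 31.295 + 0.8526
   = 51.047 m.
h_L = H1 - H2 = 65.119 - 51.047 = 14.072 m.

14.072


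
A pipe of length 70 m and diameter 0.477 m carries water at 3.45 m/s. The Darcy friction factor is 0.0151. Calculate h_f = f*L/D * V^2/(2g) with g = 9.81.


Darcy-Weisbach equation: h_f = f * (L/D) * V^2/(2g).
f * L/D = 0.0151 * 70/0.477 = 2.2159.
V^2/(2g) = 3.45^2 / (2*9.81) = 11.9025 / 19.62 = 0.6067 m.
h_f = 2.2159 * 0.6067 = 1.344 m.

1.344


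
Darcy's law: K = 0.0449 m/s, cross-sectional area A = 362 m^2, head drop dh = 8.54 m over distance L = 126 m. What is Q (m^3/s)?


Darcy's law: Q = K * A * i, where i = dh/L.
Hydraulic gradient i = 8.54 / 126 = 0.067778.
Q = 0.0449 * 362 * 0.067778
  = 1.1016 m^3/s.

1.1016


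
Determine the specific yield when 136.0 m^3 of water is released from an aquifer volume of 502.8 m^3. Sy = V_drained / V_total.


Specific yield Sy = Volume drained / Total volume.
Sy = 136.0 / 502.8
   = 0.2705.

0.2705


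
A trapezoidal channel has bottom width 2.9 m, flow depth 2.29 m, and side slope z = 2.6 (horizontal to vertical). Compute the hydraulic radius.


For a trapezoidal section with side slope z:
A = (b + z*y)*y = (2.9 + 2.6*2.29)*2.29 = 20.276 m^2.
P = b + 2*y*sqrt(1 + z^2) = 2.9 + 2*2.29*sqrt(1 + 2.6^2) = 15.658 m.
R = A/P = 20.276 / 15.658 = 1.2949 m.

1.2949


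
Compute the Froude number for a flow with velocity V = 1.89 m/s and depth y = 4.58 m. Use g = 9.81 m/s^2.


The Froude number is defined as Fr = V / sqrt(g*y).
g*y = 9.81 * 4.58 = 44.9298.
sqrt(g*y) = sqrt(44.9298) = 6.703.
Fr = 1.89 / 6.703 = 0.282.

0.282


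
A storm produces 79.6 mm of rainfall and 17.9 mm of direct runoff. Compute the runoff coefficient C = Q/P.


The runoff coefficient C = runoff depth / rainfall depth.
C = 17.9 / 79.6
  = 0.2249.

0.2249


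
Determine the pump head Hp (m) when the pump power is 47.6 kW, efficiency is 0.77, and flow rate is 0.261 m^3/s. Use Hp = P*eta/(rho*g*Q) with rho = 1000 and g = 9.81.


Pump head formula: Hp = P * eta / (rho * g * Q).
Numerator: P * eta = 47.6 * 1000 * 0.77 = 36652.0 W.
Denominator: rho * g * Q = 1000 * 9.81 * 0.261 = 2560.41.
Hp = 36652.0 / 2560.41 = 14.31 m.

14.31
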